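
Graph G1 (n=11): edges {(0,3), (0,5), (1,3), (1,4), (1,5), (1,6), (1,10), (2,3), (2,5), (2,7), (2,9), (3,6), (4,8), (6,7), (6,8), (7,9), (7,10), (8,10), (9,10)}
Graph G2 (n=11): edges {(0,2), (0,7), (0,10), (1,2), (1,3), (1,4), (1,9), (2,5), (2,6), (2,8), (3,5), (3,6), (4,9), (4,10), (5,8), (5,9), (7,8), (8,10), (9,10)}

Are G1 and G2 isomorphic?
Yes, isomorphic

The graphs are isomorphic.
One valid mapping φ: V(G1) → V(G2): 0→7, 1→2, 2→10, 3→8, 4→6, 5→0, 6→5, 7→9, 8→3, 9→4, 10→1

Verify φ preserves adjacency — for each edge of G1, its image is an edge of G2:
  (0,3) → (φ(0),φ(3)) = (7,8) ∈ E(G2) ✓
  (0,5) → (φ(0),φ(5)) = (0,7) ∈ E(G2) ✓
  (1,3) → (φ(1),φ(3)) = (2,8) ∈ E(G2) ✓
  (1,4) → (φ(1),φ(4)) = (2,6) ∈ E(G2) ✓
  (1,5) → (φ(1),φ(5)) = (0,2) ∈ E(G2) ✓
  (1,6) → (φ(1),φ(6)) = (2,5) ∈ E(G2) ✓
  (1,10) → (φ(1),φ(10)) = (1,2) ∈ E(G2) ✓
  (2,3) → (φ(2),φ(3)) = (8,10) ∈ E(G2) ✓
  (2,5) → (φ(2),φ(5)) = (0,10) ∈ E(G2) ✓
  (2,7) → (φ(2),φ(7)) = (9,10) ∈ E(G2) ✓
  (2,9) → (φ(2),φ(9)) = (4,10) ∈ E(G2) ✓
  (3,6) → (φ(3),φ(6)) = (5,8) ∈ E(G2) ✓
  (4,8) → (φ(4),φ(8)) = (3,6) ∈ E(G2) ✓
  (6,7) → (φ(6),φ(7)) = (5,9) ∈ E(G2) ✓
  (6,8) → (φ(6),φ(8)) = (3,5) ∈ E(G2) ✓
  (7,9) → (φ(7),φ(9)) = (4,9) ∈ E(G2) ✓
  (7,10) → (φ(7),φ(10)) = (1,9) ∈ E(G2) ✓
  (8,10) → (φ(8),φ(10)) = (1,3) ∈ E(G2) ✓
  (9,10) → (φ(9),φ(10)) = (1,4) ∈ E(G2) ✓
All 19 edges of G1 map to edges of G2, and |E(G1)| = |E(G2)| = 19, so φ is a bijection on edges as well as vertices. Hence G1 ≅ G2.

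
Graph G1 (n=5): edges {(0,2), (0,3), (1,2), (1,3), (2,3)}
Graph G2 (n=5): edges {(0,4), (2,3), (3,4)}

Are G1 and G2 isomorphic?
No, not isomorphic

The graphs are NOT isomorphic.

Degrees in G1: deg(0)=2, deg(1)=2, deg(2)=3, deg(3)=3, deg(4)=0.
Sorted degree sequence of G1: [3, 3, 2, 2, 0].
Degrees in G2: deg(0)=1, deg(1)=0, deg(2)=1, deg(3)=2, deg(4)=2.
Sorted degree sequence of G2: [2, 2, 1, 1, 0].
The (sorted) degree sequence is an isomorphism invariant, so since G1 and G2 have different degree sequences they cannot be isomorphic.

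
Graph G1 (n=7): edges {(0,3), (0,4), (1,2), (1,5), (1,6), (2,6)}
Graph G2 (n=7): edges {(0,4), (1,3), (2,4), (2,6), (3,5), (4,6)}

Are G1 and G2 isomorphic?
Yes, isomorphic

The graphs are isomorphic.
One valid mapping φ: V(G1) → V(G2): 0→3, 1→4, 2→6, 3→5, 4→1, 5→0, 6→2

Verify φ preserves adjacency — for each edge of G1, its image is an edge of G2:
  (0,3) → (φ(0),φ(3)) = (3,5) ∈ E(G2) ✓
  (0,4) → (φ(0),φ(4)) = (1,3) ∈ E(G2) ✓
  (1,2) → (φ(1),φ(2)) = (4,6) ∈ E(G2) ✓
  (1,5) → (φ(1),φ(5)) = (0,4) ∈ E(G2) ✓
  (1,6) → (φ(1),φ(6)) = (2,4) ∈ E(G2) ✓
  (2,6) → (φ(2),φ(6)) = (2,6) ∈ E(G2) ✓
All 6 edges of G1 map to edges of G2, and |E(G1)| = |E(G2)| = 6, so φ is a bijection on edges as well as vertices. Hence G1 ≅ G2.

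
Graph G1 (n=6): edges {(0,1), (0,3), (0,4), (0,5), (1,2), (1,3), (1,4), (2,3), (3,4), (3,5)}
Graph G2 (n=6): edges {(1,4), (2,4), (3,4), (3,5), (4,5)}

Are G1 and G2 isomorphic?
No, not isomorphic

The graphs are NOT isomorphic.

Connected components of G1: 1 component(s) with vertex sets [[0, 1, 2, 3, 4, 5]], sizes [6].
Connected components of G2: 2 component(s) with vertex sets [[0], [1, 2, 3, 4, 5]], sizes [1, 5].
The number of connected components (and the multiset of component sizes) is an isomorphism invariant — an isomorphism maps each component of G1 bijectively onto a component of G2. Since G1 has 1 component(s) and G2 has 2, they cannot be isomorphic.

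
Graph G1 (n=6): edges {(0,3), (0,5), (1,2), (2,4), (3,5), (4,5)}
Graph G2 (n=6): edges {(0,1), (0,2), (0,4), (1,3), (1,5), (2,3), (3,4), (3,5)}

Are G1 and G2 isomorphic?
No, not isomorphic

The graphs are NOT isomorphic.

Degrees in G1: deg(0)=2, deg(1)=1, deg(2)=2, deg(3)=2, deg(4)=2, deg(5)=3.
Sorted degree sequence of G1: [3, 2, 2, 2, 2, 1].
Degrees in G2: deg(0)=3, deg(1)=3, deg(2)=2, deg(3)=4, deg(4)=2, deg(5)=2.
Sorted degree sequence of G2: [4, 3, 3, 2, 2, 2].
The (sorted) degree sequence is an isomorphism invariant, so since G1 and G2 have different degree sequences they cannot be isomorphic.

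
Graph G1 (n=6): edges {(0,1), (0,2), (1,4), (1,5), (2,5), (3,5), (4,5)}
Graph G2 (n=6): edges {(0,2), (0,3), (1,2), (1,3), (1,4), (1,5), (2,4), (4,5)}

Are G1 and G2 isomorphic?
No, not isomorphic

The graphs are NOT isomorphic.

Counting triangles (3-cliques): G1 has 1, G2 has 2.
Triangle count is an isomorphism invariant, so differing triangle counts rule out isomorphism.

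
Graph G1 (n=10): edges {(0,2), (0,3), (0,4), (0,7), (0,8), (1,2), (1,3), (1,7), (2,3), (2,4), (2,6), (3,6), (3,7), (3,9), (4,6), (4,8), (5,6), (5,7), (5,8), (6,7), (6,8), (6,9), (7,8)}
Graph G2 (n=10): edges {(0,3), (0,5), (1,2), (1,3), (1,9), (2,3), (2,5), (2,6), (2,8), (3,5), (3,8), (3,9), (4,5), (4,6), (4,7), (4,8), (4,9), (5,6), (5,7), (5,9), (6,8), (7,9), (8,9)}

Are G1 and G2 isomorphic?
Yes, isomorphic

The graphs are isomorphic.
One valid mapping φ: V(G1) → V(G2): 0→8, 1→1, 2→2, 3→3, 4→6, 5→7, 6→5, 7→9, 8→4, 9→0

Verify φ preserves adjacency — for each edge of G1, its image is an edge of G2:
  (0,2) → (φ(0),φ(2)) = (2,8) ∈ E(G2) ✓
  (0,3) → (φ(0),φ(3)) = (3,8) ∈ E(G2) ✓
  (0,4) → (φ(0),φ(4)) = (6,8) ∈ E(G2) ✓
  (0,7) → (φ(0),φ(7)) = (8,9) ∈ E(G2) ✓
  (0,8) → (φ(0),φ(8)) = (4,8) ∈ E(G2) ✓
  (1,2) → (φ(1),φ(2)) = (1,2) ∈ E(G2) ✓
  (1,3) → (φ(1),φ(3)) = (1,3) ∈ E(G2) ✓
  (1,7) → (φ(1),φ(7)) = (1,9) ∈ E(G2) ✓
  (2,3) → (φ(2),φ(3)) = (2,3) ∈ E(G2) ✓
  (2,4) → (φ(2),φ(4)) = (2,6) ∈ E(G2) ✓
  (2,6) → (φ(2),φ(6)) = (2,5) ∈ E(G2) ✓
  (3,6) → (φ(3),φ(6)) = (3,5) ∈ E(G2) ✓
  (3,7) → (φ(3),φ(7)) = (3,9) ∈ E(G2) ✓
  (3,9) → (φ(3),φ(9)) = (0,3) ∈ E(G2) ✓
  (4,6) → (φ(4),φ(6)) = (5,6) ∈ E(G2) ✓
  (4,8) → (φ(4),φ(8)) = (4,6) ∈ E(G2) ✓
  (5,6) → (φ(5),φ(6)) = (5,7) ∈ E(G2) ✓
  (5,7) → (φ(5),φ(7)) = (7,9) ∈ E(G2) ✓
  (5,8) → (φ(5),φ(8)) = (4,7) ∈ E(G2) ✓
  (6,7) → (φ(6),φ(7)) = (5,9) ∈ E(G2) ✓
  (6,8) → (φ(6),φ(8)) = (4,5) ∈ E(G2) ✓
  (6,9) → (φ(6),φ(9)) = (0,5) ∈ E(G2) ✓
  (7,8) → (φ(7),φ(8)) = (4,9) ∈ E(G2) ✓
All 23 edges of G1 map to edges of G2, and |E(G1)| = |E(G2)| = 23, so φ is a bijection on edges as well as vertices. Hence G1 ≅ G2.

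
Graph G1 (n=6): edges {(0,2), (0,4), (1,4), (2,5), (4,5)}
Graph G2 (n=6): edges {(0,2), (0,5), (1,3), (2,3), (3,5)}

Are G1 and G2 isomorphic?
Yes, isomorphic

The graphs are isomorphic.
One valid mapping φ: V(G1) → V(G2): 0→2, 1→1, 2→0, 3→4, 4→3, 5→5

Verify φ preserves adjacency — for each edge of G1, its image is an edge of G2:
  (0,2) → (φ(0),φ(2)) = (0,2) ∈ E(G2) ✓
  (0,4) → (φ(0),φ(4)) = (2,3) ∈ E(G2) ✓
  (1,4) → (φ(1),φ(4)) = (1,3) ∈ E(G2) ✓
  (2,5) → (φ(2),φ(5)) = (0,5) ∈ E(G2) ✓
  (4,5) → (φ(4),φ(5)) = (3,5) ∈ E(G2) ✓
All 5 edges of G1 map to edges of G2, and |E(G1)| = |E(G2)| = 5, so φ is a bijection on edges as well as vertices. Hence G1 ≅ G2.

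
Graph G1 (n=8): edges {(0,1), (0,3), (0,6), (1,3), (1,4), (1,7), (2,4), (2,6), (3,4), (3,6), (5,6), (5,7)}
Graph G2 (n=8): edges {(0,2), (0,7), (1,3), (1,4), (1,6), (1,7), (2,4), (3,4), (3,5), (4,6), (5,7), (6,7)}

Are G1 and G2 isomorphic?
Yes, isomorphic

The graphs are isomorphic.
One valid mapping φ: V(G1) → V(G2): 0→6, 1→4, 2→5, 3→1, 4→3, 5→0, 6→7, 7→2

Verify φ preserves adjacency — for each edge of G1, its image is an edge of G2:
  (0,1) → (φ(0),φ(1)) = (4,6) ∈ E(G2) ✓
  (0,3) → (φ(0),φ(3)) = (1,6) ∈ E(G2) ✓
  (0,6) → (φ(0),φ(6)) = (6,7) ∈ E(G2) ✓
  (1,3) → (φ(1),φ(3)) = (1,4) ∈ E(G2) ✓
  (1,4) → (φ(1),φ(4)) = (3,4) ∈ E(G2) ✓
  (1,7) → (φ(1),φ(7)) = (2,4) ∈ E(G2) ✓
  (2,4) → (φ(2),φ(4)) = (3,5) ∈ E(G2) ✓
  (2,6) → (φ(2),φ(6)) = (5,7) ∈ E(G2) ✓
  (3,4) → (φ(3),φ(4)) = (1,3) ∈ E(G2) ✓
  (3,6) → (φ(3),φ(6)) = (1,7) ∈ E(G2) ✓
  (5,6) → (φ(5),φ(6)) = (0,7) ∈ E(G2) ✓
  (5,7) → (φ(5),φ(7)) = (0,2) ∈ E(G2) ✓
All 12 edges of G1 map to edges of G2, and |E(G1)| = |E(G2)| = 12, so φ is a bijection on edges as well as vertices. Hence G1 ≅ G2.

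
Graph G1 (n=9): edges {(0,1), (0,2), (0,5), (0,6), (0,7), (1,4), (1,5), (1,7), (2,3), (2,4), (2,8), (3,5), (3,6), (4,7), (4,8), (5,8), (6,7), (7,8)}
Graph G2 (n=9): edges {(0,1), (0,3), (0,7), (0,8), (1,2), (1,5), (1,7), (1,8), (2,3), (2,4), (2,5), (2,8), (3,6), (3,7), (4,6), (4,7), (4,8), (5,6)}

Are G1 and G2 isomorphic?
Yes, isomorphic

The graphs are isomorphic.
One valid mapping φ: V(G1) → V(G2): 0→2, 1→8, 2→3, 3→6, 4→0, 5→4, 6→5, 7→1, 8→7

Verify φ preserves adjacency — for each edge of G1, its image is an edge of G2:
  (0,1) → (φ(0),φ(1)) = (2,8) ∈ E(G2) ✓
  (0,2) → (φ(0),φ(2)) = (2,3) ∈ E(G2) ✓
  (0,5) → (φ(0),φ(5)) = (2,4) ∈ E(G2) ✓
  (0,6) → (φ(0),φ(6)) = (2,5) ∈ E(G2) ✓
  (0,7) → (φ(0),φ(7)) = (1,2) ∈ E(G2) ✓
  (1,4) → (φ(1),φ(4)) = (0,8) ∈ E(G2) ✓
  (1,5) → (φ(1),φ(5)) = (4,8) ∈ E(G2) ✓
  (1,7) → (φ(1),φ(7)) = (1,8) ∈ E(G2) ✓
  (2,3) → (φ(2),φ(3)) = (3,6) ∈ E(G2) ✓
  (2,4) → (φ(2),φ(4)) = (0,3) ∈ E(G2) ✓
  (2,8) → (φ(2),φ(8)) = (3,7) ∈ E(G2) ✓
  (3,5) → (φ(3),φ(5)) = (4,6) ∈ E(G2) ✓
  (3,6) → (φ(3),φ(6)) = (5,6) ∈ E(G2) ✓
  (4,7) → (φ(4),φ(7)) = (0,1) ∈ E(G2) ✓
  (4,8) → (φ(4),φ(8)) = (0,7) ∈ E(G2) ✓
  (5,8) → (φ(5),φ(8)) = (4,7) ∈ E(G2) ✓
  (6,7) → (φ(6),φ(7)) = (1,5) ∈ E(G2) ✓
  (7,8) → (φ(7),φ(8)) = (1,7) ∈ E(G2) ✓
All 18 edges of G1 map to edges of G2, and |E(G1)| = |E(G2)| = 18, so φ is a bijection on edges as well as vertices. Hence G1 ≅ G2.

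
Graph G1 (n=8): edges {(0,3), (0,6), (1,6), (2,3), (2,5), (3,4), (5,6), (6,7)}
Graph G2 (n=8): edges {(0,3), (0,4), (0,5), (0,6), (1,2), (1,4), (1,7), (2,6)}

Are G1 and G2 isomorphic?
Yes, isomorphic

The graphs are isomorphic.
One valid mapping φ: V(G1) → V(G2): 0→4, 1→5, 2→2, 3→1, 4→7, 5→6, 6→0, 7→3

Verify φ preserves adjacency — for each edge of G1, its image is an edge of G2:
  (0,3) → (φ(0),φ(3)) = (1,4) ∈ E(G2) ✓
  (0,6) → (φ(0),φ(6)) = (0,4) ∈ E(G2) ✓
  (1,6) → (φ(1),φ(6)) = (0,5) ∈ E(G2) ✓
  (2,3) → (φ(2),φ(3)) = (1,2) ∈ E(G2) ✓
  (2,5) → (φ(2),φ(5)) = (2,6) ∈ E(G2) ✓
  (3,4) → (φ(3),φ(4)) = (1,7) ∈ E(G2) ✓
  (5,6) → (φ(5),φ(6)) = (0,6) ∈ E(G2) ✓
  (6,7) → (φ(6),φ(7)) = (0,3) ∈ E(G2) ✓
All 8 edges of G1 map to edges of G2, and |E(G1)| = |E(G2)| = 8, so φ is a bijection on edges as well as vertices. Hence G1 ≅ G2.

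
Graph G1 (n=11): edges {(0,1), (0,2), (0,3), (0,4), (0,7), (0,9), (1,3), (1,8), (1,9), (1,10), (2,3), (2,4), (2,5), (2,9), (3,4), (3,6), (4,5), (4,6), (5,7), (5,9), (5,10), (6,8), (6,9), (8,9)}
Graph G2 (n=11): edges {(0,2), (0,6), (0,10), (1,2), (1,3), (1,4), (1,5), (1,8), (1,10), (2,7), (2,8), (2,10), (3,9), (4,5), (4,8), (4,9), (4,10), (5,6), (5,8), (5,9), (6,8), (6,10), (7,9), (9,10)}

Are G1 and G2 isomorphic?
Yes, isomorphic

The graphs are isomorphic.
One valid mapping φ: V(G1) → V(G2): 0→1, 1→2, 2→4, 3→8, 4→5, 5→9, 6→6, 7→3, 8→0, 9→10, 10→7

Verify φ preserves adjacency — for each edge of G1, its image is an edge of G2:
  (0,1) → (φ(0),φ(1)) = (1,2) ∈ E(G2) ✓
  (0,2) → (φ(0),φ(2)) = (1,4) ∈ E(G2) ✓
  (0,3) → (φ(0),φ(3)) = (1,8) ∈ E(G2) ✓
  (0,4) → (φ(0),φ(4)) = (1,5) ∈ E(G2) ✓
  (0,7) → (φ(0),φ(7)) = (1,3) ∈ E(G2) ✓
  (0,9) → (φ(0),φ(9)) = (1,10) ∈ E(G2) ✓
  (1,3) → (φ(1),φ(3)) = (2,8) ∈ E(G2) ✓
  (1,8) → (φ(1),φ(8)) = (0,2) ∈ E(G2) ✓
  (1,9) → (φ(1),φ(9)) = (2,10) ∈ E(G2) ✓
  (1,10) → (φ(1),φ(10)) = (2,7) ∈ E(G2) ✓
  (2,3) → (φ(2),φ(3)) = (4,8) ∈ E(G2) ✓
  (2,4) → (φ(2),φ(4)) = (4,5) ∈ E(G2) ✓
  (2,5) → (φ(2),φ(5)) = (4,9) ∈ E(G2) ✓
  (2,9) → (φ(2),φ(9)) = (4,10) ∈ E(G2) ✓
  (3,4) → (φ(3),φ(4)) = (5,8) ∈ E(G2) ✓
  (3,6) → (φ(3),φ(6)) = (6,8) ∈ E(G2) ✓
  (4,5) → (φ(4),φ(5)) = (5,9) ∈ E(G2) ✓
  (4,6) → (φ(4),φ(6)) = (5,6) ∈ E(G2) ✓
  (5,7) → (φ(5),φ(7)) = (3,9) ∈ E(G2) ✓
  (5,9) → (φ(5),φ(9)) = (9,10) ∈ E(G2) ✓
  (5,10) → (φ(5),φ(10)) = (7,9) ∈ E(G2) ✓
  (6,8) → (φ(6),φ(8)) = (0,6) ∈ E(G2) ✓
  (6,9) → (φ(6),φ(9)) = (6,10) ∈ E(G2) ✓
  (8,9) → (φ(8),φ(9)) = (0,10) ∈ E(G2) ✓
All 24 edges of G1 map to edges of G2, and |E(G1)| = |E(G2)| = 24, so φ is a bijection on edges as well as vertices. Hence G1 ≅ G2.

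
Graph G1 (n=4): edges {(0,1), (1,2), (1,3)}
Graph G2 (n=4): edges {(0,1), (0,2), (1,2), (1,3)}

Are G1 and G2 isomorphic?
No, not isomorphic

The graphs are NOT isomorphic.

Counting edges: G1 has 3 edge(s); G2 has 4 edge(s).
Edge count is an isomorphism invariant (a bijection on vertices induces a bijection on edges), so differing edge counts rule out isomorphism.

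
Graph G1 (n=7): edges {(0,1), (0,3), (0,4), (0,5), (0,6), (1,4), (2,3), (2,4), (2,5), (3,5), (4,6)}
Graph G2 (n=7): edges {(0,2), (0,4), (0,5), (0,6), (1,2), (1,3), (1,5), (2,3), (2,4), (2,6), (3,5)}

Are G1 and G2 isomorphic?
Yes, isomorphic

The graphs are isomorphic.
One valid mapping φ: V(G1) → V(G2): 0→2, 1→6, 2→5, 3→1, 4→0, 5→3, 6→4

Verify φ preserves adjacency — for each edge of G1, its image is an edge of G2:
  (0,1) → (φ(0),φ(1)) = (2,6) ∈ E(G2) ✓
  (0,3) → (φ(0),φ(3)) = (1,2) ∈ E(G2) ✓
  (0,4) → (φ(0),φ(4)) = (0,2) ∈ E(G2) ✓
  (0,5) → (φ(0),φ(5)) = (2,3) ∈ E(G2) ✓
  (0,6) → (φ(0),φ(6)) = (2,4) ∈ E(G2) ✓
  (1,4) → (φ(1),φ(4)) = (0,6) ∈ E(G2) ✓
  (2,3) → (φ(2),φ(3)) = (1,5) ∈ E(G2) ✓
  (2,4) → (φ(2),φ(4)) = (0,5) ∈ E(G2) ✓
  (2,5) → (φ(2),φ(5)) = (3,5) ∈ E(G2) ✓
  (3,5) → (φ(3),φ(5)) = (1,3) ∈ E(G2) ✓
  (4,6) → (φ(4),φ(6)) = (0,4) ∈ E(G2) ✓
All 11 edges of G1 map to edges of G2, and |E(G1)| = |E(G2)| = 11, so φ is a bijection on edges as well as vertices. Hence G1 ≅ G2.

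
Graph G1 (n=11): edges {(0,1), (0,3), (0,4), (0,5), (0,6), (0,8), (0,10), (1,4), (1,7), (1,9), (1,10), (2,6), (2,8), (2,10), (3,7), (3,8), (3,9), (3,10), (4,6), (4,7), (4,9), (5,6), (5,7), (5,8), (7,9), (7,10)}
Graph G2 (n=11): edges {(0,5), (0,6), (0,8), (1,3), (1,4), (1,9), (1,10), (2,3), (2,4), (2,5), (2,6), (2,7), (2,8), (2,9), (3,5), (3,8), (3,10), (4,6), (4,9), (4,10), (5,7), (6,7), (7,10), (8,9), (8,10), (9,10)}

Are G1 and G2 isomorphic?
Yes, isomorphic

The graphs are isomorphic.
One valid mapping φ: V(G1) → V(G2): 0→2, 1→9, 2→0, 3→3, 4→4, 5→7, 6→6, 7→10, 8→5, 9→1, 10→8

Verify φ preserves adjacency — for each edge of G1, its image is an edge of G2:
  (0,1) → (φ(0),φ(1)) = (2,9) ∈ E(G2) ✓
  (0,3) → (φ(0),φ(3)) = (2,3) ∈ E(G2) ✓
  (0,4) → (φ(0),φ(4)) = (2,4) ∈ E(G2) ✓
  (0,5) → (φ(0),φ(5)) = (2,7) ∈ E(G2) ✓
  (0,6) → (φ(0),φ(6)) = (2,6) ∈ E(G2) ✓
  (0,8) → (φ(0),φ(8)) = (2,5) ∈ E(G2) ✓
  (0,10) → (φ(0),φ(10)) = (2,8) ∈ E(G2) ✓
  (1,4) → (φ(1),φ(4)) = (4,9) ∈ E(G2) ✓
  (1,7) → (φ(1),φ(7)) = (9,10) ∈ E(G2) ✓
  (1,9) → (φ(1),φ(9)) = (1,9) ∈ E(G2) ✓
  (1,10) → (φ(1),φ(10)) = (8,9) ∈ E(G2) ✓
  (2,6) → (φ(2),φ(6)) = (0,6) ∈ E(G2) ✓
  (2,8) → (φ(2),φ(8)) = (0,5) ∈ E(G2) ✓
  (2,10) → (φ(2),φ(10)) = (0,8) ∈ E(G2) ✓
  (3,7) → (φ(3),φ(7)) = (3,10) ∈ E(G2) ✓
  (3,8) → (φ(3),φ(8)) = (3,5) ∈ E(G2) ✓
  (3,9) → (φ(3),φ(9)) = (1,3) ∈ E(G2) ✓
  (3,10) → (φ(3),φ(10)) = (3,8) ∈ E(G2) ✓
  (4,6) → (φ(4),φ(6)) = (4,6) ∈ E(G2) ✓
  (4,7) → (φ(4),φ(7)) = (4,10) ∈ E(G2) ✓
  (4,9) → (φ(4),φ(9)) = (1,4) ∈ E(G2) ✓
  (5,6) → (φ(5),φ(6)) = (6,7) ∈ E(G2) ✓
  (5,7) → (φ(5),φ(7)) = (7,10) ∈ E(G2) ✓
  (5,8) → (φ(5),φ(8)) = (5,7) ∈ E(G2) ✓
  (7,9) → (φ(7),φ(9)) = (1,10) ∈ E(G2) ✓
  (7,10) → (φ(7),φ(10)) = (8,10) ∈ E(G2) ✓
All 26 edges of G1 map to edges of G2, and |E(G1)| = |E(G2)| = 26, so φ is a bijection on edges as well as vertices. Hence G1 ≅ G2.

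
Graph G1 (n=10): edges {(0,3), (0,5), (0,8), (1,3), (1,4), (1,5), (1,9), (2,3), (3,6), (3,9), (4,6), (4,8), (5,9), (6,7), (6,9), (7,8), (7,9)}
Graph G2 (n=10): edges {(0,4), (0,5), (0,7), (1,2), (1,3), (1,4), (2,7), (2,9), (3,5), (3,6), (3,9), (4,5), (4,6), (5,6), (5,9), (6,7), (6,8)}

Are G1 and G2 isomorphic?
Yes, isomorphic

The graphs are isomorphic.
One valid mapping φ: V(G1) → V(G2): 0→7, 1→4, 2→8, 3→6, 4→1, 5→0, 6→3, 7→9, 8→2, 9→5

Verify φ preserves adjacency — for each edge of G1, its image is an edge of G2:
  (0,3) → (φ(0),φ(3)) = (6,7) ∈ E(G2) ✓
  (0,5) → (φ(0),φ(5)) = (0,7) ∈ E(G2) ✓
  (0,8) → (φ(0),φ(8)) = (2,7) ∈ E(G2) ✓
  (1,3) → (φ(1),φ(3)) = (4,6) ∈ E(G2) ✓
  (1,4) → (φ(1),φ(4)) = (1,4) ∈ E(G2) ✓
  (1,5) → (φ(1),φ(5)) = (0,4) ∈ E(G2) ✓
  (1,9) → (φ(1),φ(9)) = (4,5) ∈ E(G2) ✓
  (2,3) → (φ(2),φ(3)) = (6,8) ∈ E(G2) ✓
  (3,6) → (φ(3),φ(6)) = (3,6) ∈ E(G2) ✓
  (3,9) → (φ(3),φ(9)) = (5,6) ∈ E(G2) ✓
  (4,6) → (φ(4),φ(6)) = (1,3) ∈ E(G2) ✓
  (4,8) → (φ(4),φ(8)) = (1,2) ∈ E(G2) ✓
  (5,9) → (φ(5),φ(9)) = (0,5) ∈ E(G2) ✓
  (6,7) → (φ(6),φ(7)) = (3,9) ∈ E(G2) ✓
  (6,9) → (φ(6),φ(9)) = (3,5) ∈ E(G2) ✓
  (7,8) → (φ(7),φ(8)) = (2,9) ∈ E(G2) ✓
  (7,9) → (φ(7),φ(9)) = (5,9) ∈ E(G2) ✓
All 17 edges of G1 map to edges of G2, and |E(G1)| = |E(G2)| = 17, so φ is a bijection on edges as well as vertices. Hence G1 ≅ G2.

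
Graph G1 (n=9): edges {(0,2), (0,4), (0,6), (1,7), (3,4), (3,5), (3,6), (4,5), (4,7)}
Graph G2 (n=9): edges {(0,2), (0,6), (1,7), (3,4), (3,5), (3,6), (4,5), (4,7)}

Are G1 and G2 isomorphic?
No, not isomorphic

The graphs are NOT isomorphic.

Counting edges: G1 has 9 edge(s); G2 has 8 edge(s).
Edge count is an isomorphism invariant (a bijection on vertices induces a bijection on edges), so differing edge counts rule out isomorphism.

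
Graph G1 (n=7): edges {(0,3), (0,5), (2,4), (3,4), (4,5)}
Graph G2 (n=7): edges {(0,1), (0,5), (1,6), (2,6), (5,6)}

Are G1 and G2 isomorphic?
Yes, isomorphic

The graphs are isomorphic.
One valid mapping φ: V(G1) → V(G2): 0→0, 1→4, 2→2, 3→5, 4→6, 5→1, 6→3

Verify φ preserves adjacency — for each edge of G1, its image is an edge of G2:
  (0,3) → (φ(0),φ(3)) = (0,5) ∈ E(G2) ✓
  (0,5) → (φ(0),φ(5)) = (0,1) ∈ E(G2) ✓
  (2,4) → (φ(2),φ(4)) = (2,6) ∈ E(G2) ✓
  (3,4) → (φ(3),φ(4)) = (5,6) ∈ E(G2) ✓
  (4,5) → (φ(4),φ(5)) = (1,6) ∈ E(G2) ✓
All 5 edges of G1 map to edges of G2, and |E(G1)| = |E(G2)| = 5, so φ is a bijection on edges as well as vertices. Hence G1 ≅ G2.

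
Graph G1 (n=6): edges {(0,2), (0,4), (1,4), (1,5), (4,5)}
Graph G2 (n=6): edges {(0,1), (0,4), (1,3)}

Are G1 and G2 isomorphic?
No, not isomorphic

The graphs are NOT isomorphic.

Connected components of G1: 2 component(s) with vertex sets [[3], [0, 1, 2, 4, 5]], sizes [1, 5].
Connected components of G2: 3 component(s) with vertex sets [[2], [5], [0, 1, 3, 4]], sizes [1, 1, 4].
The number of connected components (and the multiset of component sizes) is an isomorphism invariant — an isomorphism maps each component of G1 bijectively onto a component of G2. Since G1 has 2 component(s) and G2 has 3, they cannot be isomorphic.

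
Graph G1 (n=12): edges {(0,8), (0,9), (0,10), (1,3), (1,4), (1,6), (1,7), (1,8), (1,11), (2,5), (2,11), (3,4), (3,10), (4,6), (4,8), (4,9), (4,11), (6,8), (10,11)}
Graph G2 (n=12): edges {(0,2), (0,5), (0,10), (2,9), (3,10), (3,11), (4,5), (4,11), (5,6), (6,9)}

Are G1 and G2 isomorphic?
No, not isomorphic

The graphs are NOT isomorphic.

Connected components of G1: 1 component(s) with vertex sets [[0, 1, 2, 3, 4, 5, 6, 7, 8, 9, 10, 11]], sizes [12].
Connected components of G2: 4 component(s) with vertex sets [[1], [7], [8], [0, 2, 3, 4, 5, 6, 9, 10, 11]], sizes [1, 1, 1, 9].
The number of connected components (and the multiset of component sizes) is an isomorphism invariant — an isomorphism maps each component of G1 bijectively onto a component of G2. Since G1 has 1 component(s) and G2 has 4, they cannot be isomorphic.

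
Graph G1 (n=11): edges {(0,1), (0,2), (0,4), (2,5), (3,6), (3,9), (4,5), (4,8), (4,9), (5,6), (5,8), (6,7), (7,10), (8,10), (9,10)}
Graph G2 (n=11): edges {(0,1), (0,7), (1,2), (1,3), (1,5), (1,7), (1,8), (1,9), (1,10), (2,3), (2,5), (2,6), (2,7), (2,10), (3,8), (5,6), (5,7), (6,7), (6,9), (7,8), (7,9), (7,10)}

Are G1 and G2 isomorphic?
No, not isomorphic

The graphs are NOT isomorphic.

Connected components of G1: 1 component(s) with vertex sets [[0, 1, 2, 3, 4, 5, 6, 7, 8, 9, 10]], sizes [11].
Connected components of G2: 2 component(s) with vertex sets [[4], [0, 1, 2, 3, 5, 6, 7, 8, 9, 10]], sizes [1, 10].
The number of connected components (and the multiset of component sizes) is an isomorphism invariant — an isomorphism maps each component of G1 bijectively onto a component of G2. Since G1 has 1 component(s) and G2 has 2, they cannot be isomorphic.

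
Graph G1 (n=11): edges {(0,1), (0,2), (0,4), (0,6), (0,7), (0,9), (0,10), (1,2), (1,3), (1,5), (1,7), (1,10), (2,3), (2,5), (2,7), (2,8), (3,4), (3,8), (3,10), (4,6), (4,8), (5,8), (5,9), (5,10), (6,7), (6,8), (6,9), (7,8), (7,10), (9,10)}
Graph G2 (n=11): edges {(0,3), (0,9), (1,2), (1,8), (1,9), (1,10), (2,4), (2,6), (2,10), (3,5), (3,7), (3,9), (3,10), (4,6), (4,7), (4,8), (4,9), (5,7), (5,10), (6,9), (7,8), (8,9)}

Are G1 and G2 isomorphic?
No, not isomorphic

The graphs are NOT isomorphic.

Degrees in G1: deg(0)=7, deg(1)=6, deg(2)=6, deg(3)=5, deg(4)=4, deg(5)=5, deg(6)=5, deg(7)=6, deg(8)=6, deg(9)=4, deg(10)=6.
Sorted degree sequence of G1: [7, 6, 6, 6, 6, 6, 5, 5, 5, 4, 4].
Degrees in G2: deg(0)=2, deg(1)=4, deg(2)=4, deg(3)=5, deg(4)=5, deg(5)=3, deg(6)=3, deg(7)=4, deg(8)=4, deg(9)=6, deg(10)=4.
Sorted degree sequence of G2: [6, 5, 5, 4, 4, 4, 4, 4, 3, 3, 2].
The (sorted) degree sequence is an isomorphism invariant, so since G1 and G2 have different degree sequences they cannot be isomorphic.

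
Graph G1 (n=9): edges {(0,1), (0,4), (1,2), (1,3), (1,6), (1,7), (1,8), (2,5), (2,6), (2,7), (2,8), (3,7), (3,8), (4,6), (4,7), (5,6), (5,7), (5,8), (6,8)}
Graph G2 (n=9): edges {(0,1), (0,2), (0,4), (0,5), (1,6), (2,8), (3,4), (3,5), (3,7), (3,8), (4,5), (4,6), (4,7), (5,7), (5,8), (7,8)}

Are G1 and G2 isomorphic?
No, not isomorphic

The graphs are NOT isomorphic.

Counting triangles (3-cliques): G1 has 11, G2 has 8.
Triangle count is an isomorphism invariant, so differing triangle counts rule out isomorphism.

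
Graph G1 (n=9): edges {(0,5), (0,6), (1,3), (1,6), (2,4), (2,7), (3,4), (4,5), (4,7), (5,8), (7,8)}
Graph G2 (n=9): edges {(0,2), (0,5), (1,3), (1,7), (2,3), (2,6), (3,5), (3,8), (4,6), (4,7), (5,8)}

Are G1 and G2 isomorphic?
Yes, isomorphic

The graphs are isomorphic.
One valid mapping φ: V(G1) → V(G2): 0→6, 1→7, 2→8, 3→1, 4→3, 5→2, 6→4, 7→5, 8→0

Verify φ preserves adjacency — for each edge of G1, its image is an edge of G2:
  (0,5) → (φ(0),φ(5)) = (2,6) ∈ E(G2) ✓
  (0,6) → (φ(0),φ(6)) = (4,6) ∈ E(G2) ✓
  (1,3) → (φ(1),φ(3)) = (1,7) ∈ E(G2) ✓
  (1,6) → (φ(1),φ(6)) = (4,7) ∈ E(G2) ✓
  (2,4) → (φ(2),φ(4)) = (3,8) ∈ E(G2) ✓
  (2,7) → (φ(2),φ(7)) = (5,8) ∈ E(G2) ✓
  (3,4) → (φ(3),φ(4)) = (1,3) ∈ E(G2) ✓
  (4,5) → (φ(4),φ(5)) = (2,3) ∈ E(G2) ✓
  (4,7) → (φ(4),φ(7)) = (3,5) ∈ E(G2) ✓
  (5,8) → (φ(5),φ(8)) = (0,2) ∈ E(G2) ✓
  (7,8) → (φ(7),φ(8)) = (0,5) ∈ E(G2) ✓
All 11 edges of G1 map to edges of G2, and |E(G1)| = |E(G2)| = 11, so φ is a bijection on edges as well as vertices. Hence G1 ≅ G2.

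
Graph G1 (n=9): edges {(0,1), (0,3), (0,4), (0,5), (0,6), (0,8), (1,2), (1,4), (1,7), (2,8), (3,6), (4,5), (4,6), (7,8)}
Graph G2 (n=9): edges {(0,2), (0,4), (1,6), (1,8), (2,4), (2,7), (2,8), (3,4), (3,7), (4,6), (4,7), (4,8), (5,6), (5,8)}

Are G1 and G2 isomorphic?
Yes, isomorphic

The graphs are isomorphic.
One valid mapping φ: V(G1) → V(G2): 0→4, 1→8, 2→1, 3→3, 4→2, 5→0, 6→7, 7→5, 8→6

Verify φ preserves adjacency — for each edge of G1, its image is an edge of G2:
  (0,1) → (φ(0),φ(1)) = (4,8) ∈ E(G2) ✓
  (0,3) → (φ(0),φ(3)) = (3,4) ∈ E(G2) ✓
  (0,4) → (φ(0),φ(4)) = (2,4) ∈ E(G2) ✓
  (0,5) → (φ(0),φ(5)) = (0,4) ∈ E(G2) ✓
  (0,6) → (φ(0),φ(6)) = (4,7) ∈ E(G2) ✓
  (0,8) → (φ(0),φ(8)) = (4,6) ∈ E(G2) ✓
  (1,2) → (φ(1),φ(2)) = (1,8) ∈ E(G2) ✓
  (1,4) → (φ(1),φ(4)) = (2,8) ∈ E(G2) ✓
  (1,7) → (φ(1),φ(7)) = (5,8) ∈ E(G2) ✓
  (2,8) → (φ(2),φ(8)) = (1,6) ∈ E(G2) ✓
  (3,6) → (φ(3),φ(6)) = (3,7) ∈ E(G2) ✓
  (4,5) → (φ(4),φ(5)) = (0,2) ∈ E(G2) ✓
  (4,6) → (φ(4),φ(6)) = (2,7) ∈ E(G2) ✓
  (7,8) → (φ(7),φ(8)) = (5,6) ∈ E(G2) ✓
All 14 edges of G1 map to edges of G2, and |E(G1)| = |E(G2)| = 14, so φ is a bijection on edges as well as vertices. Hence G1 ≅ G2.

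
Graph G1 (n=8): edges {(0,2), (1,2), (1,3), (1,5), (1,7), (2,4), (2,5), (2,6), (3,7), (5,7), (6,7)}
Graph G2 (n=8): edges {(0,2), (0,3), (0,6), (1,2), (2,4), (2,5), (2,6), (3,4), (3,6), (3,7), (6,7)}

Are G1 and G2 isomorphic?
Yes, isomorphic

The graphs are isomorphic.
One valid mapping φ: V(G1) → V(G2): 0→5, 1→6, 2→2, 3→7, 4→1, 5→0, 6→4, 7→3

Verify φ preserves adjacency — for each edge of G1, its image is an edge of G2:
  (0,2) → (φ(0),φ(2)) = (2,5) ∈ E(G2) ✓
  (1,2) → (φ(1),φ(2)) = (2,6) ∈ E(G2) ✓
  (1,3) → (φ(1),φ(3)) = (6,7) ∈ E(G2) ✓
  (1,5) → (φ(1),φ(5)) = (0,6) ∈ E(G2) ✓
  (1,7) → (φ(1),φ(7)) = (3,6) ∈ E(G2) ✓
  (2,4) → (φ(2),φ(4)) = (1,2) ∈ E(G2) ✓
  (2,5) → (φ(2),φ(5)) = (0,2) ∈ E(G2) ✓
  (2,6) → (φ(2),φ(6)) = (2,4) ∈ E(G2) ✓
  (3,7) → (φ(3),φ(7)) = (3,7) ∈ E(G2) ✓
  (5,7) → (φ(5),φ(7)) = (0,3) ∈ E(G2) ✓
  (6,7) → (φ(6),φ(7)) = (3,4) ∈ E(G2) ✓
All 11 edges of G1 map to edges of G2, and |E(G1)| = |E(G2)| = 11, so φ is a bijection on edges as well as vertices. Hence G1 ≅ G2.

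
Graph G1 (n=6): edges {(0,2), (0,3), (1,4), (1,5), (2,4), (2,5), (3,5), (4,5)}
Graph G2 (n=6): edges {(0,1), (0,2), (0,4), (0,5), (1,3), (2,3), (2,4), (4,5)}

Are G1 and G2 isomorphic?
Yes, isomorphic

The graphs are isomorphic.
One valid mapping φ: V(G1) → V(G2): 0→3, 1→5, 2→2, 3→1, 4→4, 5→0

Verify φ preserves adjacency — for each edge of G1, its image is an edge of G2:
  (0,2) → (φ(0),φ(2)) = (2,3) ∈ E(G2) ✓
  (0,3) → (φ(0),φ(3)) = (1,3) ∈ E(G2) ✓
  (1,4) → (φ(1),φ(4)) = (4,5) ∈ E(G2) ✓
  (1,5) → (φ(1),φ(5)) = (0,5) ∈ E(G2) ✓
  (2,4) → (φ(2),φ(4)) = (2,4) ∈ E(G2) ✓
  (2,5) → (φ(2),φ(5)) = (0,2) ∈ E(G2) ✓
  (3,5) → (φ(3),φ(5)) = (0,1) ∈ E(G2) ✓
  (4,5) → (φ(4),φ(5)) = (0,4) ∈ E(G2) ✓
All 8 edges of G1 map to edges of G2, and |E(G1)| = |E(G2)| = 8, so φ is a bijection on edges as well as vertices. Hence G1 ≅ G2.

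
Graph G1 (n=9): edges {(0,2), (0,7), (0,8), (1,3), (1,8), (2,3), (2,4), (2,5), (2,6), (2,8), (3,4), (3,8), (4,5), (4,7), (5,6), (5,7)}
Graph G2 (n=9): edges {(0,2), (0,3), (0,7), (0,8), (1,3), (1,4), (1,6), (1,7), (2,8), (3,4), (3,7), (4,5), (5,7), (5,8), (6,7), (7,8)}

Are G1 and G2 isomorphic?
Yes, isomorphic

The graphs are isomorphic.
One valid mapping φ: V(G1) → V(G2): 0→5, 1→2, 2→7, 3→0, 4→3, 5→1, 6→6, 7→4, 8→8

Verify φ preserves adjacency — for each edge of G1, its image is an edge of G2:
  (0,2) → (φ(0),φ(2)) = (5,7) ∈ E(G2) ✓
  (0,7) → (φ(0),φ(7)) = (4,5) ∈ E(G2) ✓
  (0,8) → (φ(0),φ(8)) = (5,8) ∈ E(G2) ✓
  (1,3) → (φ(1),φ(3)) = (0,2) ∈ E(G2) ✓
  (1,8) → (φ(1),φ(8)) = (2,8) ∈ E(G2) ✓
  (2,3) → (φ(2),φ(3)) = (0,7) ∈ E(G2) ✓
  (2,4) → (φ(2),φ(4)) = (3,7) ∈ E(G2) ✓
  (2,5) → (φ(2),φ(5)) = (1,7) ∈ E(G2) ✓
  (2,6) → (φ(2),φ(6)) = (6,7) ∈ E(G2) ✓
  (2,8) → (φ(2),φ(8)) = (7,8) ∈ E(G2) ✓
  (3,4) → (φ(3),φ(4)) = (0,3) ∈ E(G2) ✓
  (3,8) → (φ(3),φ(8)) = (0,8) ∈ E(G2) ✓
  (4,5) → (φ(4),φ(5)) = (1,3) ∈ E(G2) ✓
  (4,7) → (φ(4),φ(7)) = (3,4) ∈ E(G2) ✓
  (5,6) → (φ(5),φ(6)) = (1,6) ∈ E(G2) ✓
  (5,7) → (φ(5),φ(7)) = (1,4) ∈ E(G2) ✓
All 16 edges of G1 map to edges of G2, and |E(G1)| = |E(G2)| = 16, so φ is a bijection on edges as well as vertices. Hence G1 ≅ G2.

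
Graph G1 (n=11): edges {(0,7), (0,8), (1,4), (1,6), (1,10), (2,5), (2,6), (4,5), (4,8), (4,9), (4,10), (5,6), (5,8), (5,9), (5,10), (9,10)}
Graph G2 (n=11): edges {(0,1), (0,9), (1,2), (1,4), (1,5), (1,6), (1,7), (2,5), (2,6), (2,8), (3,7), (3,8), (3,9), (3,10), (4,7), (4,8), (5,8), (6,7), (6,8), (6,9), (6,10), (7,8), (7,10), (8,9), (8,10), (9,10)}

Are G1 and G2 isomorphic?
No, not isomorphic

The graphs are NOT isomorphic.

Counting triangles (3-cliques): G1 has 7, G2 has 19.
Triangle count is an isomorphism invariant, so differing triangle counts rule out isomorphism.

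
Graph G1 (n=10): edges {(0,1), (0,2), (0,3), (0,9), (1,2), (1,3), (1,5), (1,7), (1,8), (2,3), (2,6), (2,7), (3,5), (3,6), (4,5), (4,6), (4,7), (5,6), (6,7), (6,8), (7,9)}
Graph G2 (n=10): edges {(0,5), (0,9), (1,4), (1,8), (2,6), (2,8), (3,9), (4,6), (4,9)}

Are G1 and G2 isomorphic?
No, not isomorphic

The graphs are NOT isomorphic.

Connected components of G1: 1 component(s) with vertex sets [[0, 1, 2, 3, 4, 5, 6, 7, 8, 9]], sizes [10].
Connected components of G2: 2 component(s) with vertex sets [[7], [0, 1, 2, 3, 4, 5, 6, 8, 9]], sizes [1, 9].
The number of connected components (and the multiset of component sizes) is an isomorphism invariant — an isomorphism maps each component of G1 bijectively onto a component of G2. Since G1 has 1 component(s) and G2 has 2, they cannot be isomorphic.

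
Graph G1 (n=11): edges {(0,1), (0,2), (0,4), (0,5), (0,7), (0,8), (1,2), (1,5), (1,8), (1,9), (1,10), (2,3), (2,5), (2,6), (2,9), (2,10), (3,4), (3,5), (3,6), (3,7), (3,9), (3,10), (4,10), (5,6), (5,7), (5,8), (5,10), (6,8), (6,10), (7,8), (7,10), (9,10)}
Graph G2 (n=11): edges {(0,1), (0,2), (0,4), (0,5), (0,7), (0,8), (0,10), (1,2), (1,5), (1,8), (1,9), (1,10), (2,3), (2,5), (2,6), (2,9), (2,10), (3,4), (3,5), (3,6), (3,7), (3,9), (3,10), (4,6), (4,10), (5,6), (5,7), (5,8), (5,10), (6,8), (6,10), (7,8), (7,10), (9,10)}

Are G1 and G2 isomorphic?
No, not isomorphic

The graphs are NOT isomorphic.

Counting edges: G1 has 32 edge(s); G2 has 34 edge(s).
Edge count is an isomorphism invariant (a bijection on vertices induces a bijection on edges), so differing edge counts rule out isomorphism.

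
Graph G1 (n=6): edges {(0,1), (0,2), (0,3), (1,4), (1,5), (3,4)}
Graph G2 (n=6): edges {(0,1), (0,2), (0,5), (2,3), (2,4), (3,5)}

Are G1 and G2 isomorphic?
Yes, isomorphic

The graphs are isomorphic.
One valid mapping φ: V(G1) → V(G2): 0→0, 1→2, 2→1, 3→5, 4→3, 5→4

Verify φ preserves adjacency — for each edge of G1, its image is an edge of G2:
  (0,1) → (φ(0),φ(1)) = (0,2) ∈ E(G2) ✓
  (0,2) → (φ(0),φ(2)) = (0,1) ∈ E(G2) ✓
  (0,3) → (φ(0),φ(3)) = (0,5) ∈ E(G2) ✓
  (1,4) → (φ(1),φ(4)) = (2,3) ∈ E(G2) ✓
  (1,5) → (φ(1),φ(5)) = (2,4) ∈ E(G2) ✓
  (3,4) → (φ(3),φ(4)) = (3,5) ∈ E(G2) ✓
All 6 edges of G1 map to edges of G2, and |E(G1)| = |E(G2)| = 6, so φ is a bijection on edges as well as vertices. Hence G1 ≅ G2.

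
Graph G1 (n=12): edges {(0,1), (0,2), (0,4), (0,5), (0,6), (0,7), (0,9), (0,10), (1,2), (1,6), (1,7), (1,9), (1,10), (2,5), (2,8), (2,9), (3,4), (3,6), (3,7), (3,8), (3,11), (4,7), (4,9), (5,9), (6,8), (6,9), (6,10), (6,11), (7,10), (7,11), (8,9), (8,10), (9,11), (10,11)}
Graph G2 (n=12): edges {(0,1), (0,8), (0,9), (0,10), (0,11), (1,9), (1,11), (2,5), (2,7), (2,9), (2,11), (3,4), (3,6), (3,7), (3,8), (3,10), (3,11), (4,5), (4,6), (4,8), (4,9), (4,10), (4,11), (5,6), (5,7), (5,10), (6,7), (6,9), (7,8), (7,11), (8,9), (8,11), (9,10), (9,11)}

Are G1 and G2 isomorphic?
Yes, isomorphic

The graphs are isomorphic.
One valid mapping φ: V(G1) → V(G2): 0→11, 1→8, 2→0, 3→5, 4→2, 5→1, 6→4, 7→7, 8→10, 9→9, 10→3, 11→6

Verify φ preserves adjacency — for each edge of G1, its image is an edge of G2:
  (0,1) → (φ(0),φ(1)) = (8,11) ∈ E(G2) ✓
  (0,2) → (φ(0),φ(2)) = (0,11) ∈ E(G2) ✓
  (0,4) → (φ(0),φ(4)) = (2,11) ∈ E(G2) ✓
  (0,5) → (φ(0),φ(5)) = (1,11) ∈ E(G2) ✓
  (0,6) → (φ(0),φ(6)) = (4,11) ∈ E(G2) ✓
  (0,7) → (φ(0),φ(7)) = (7,11) ∈ E(G2) ✓
  (0,9) → (φ(0),φ(9)) = (9,11) ∈ E(G2) ✓
  (0,10) → (φ(0),φ(10)) = (3,11) ∈ E(G2) ✓
  (1,2) → (φ(1),φ(2)) = (0,8) ∈ E(G2) ✓
  (1,6) → (φ(1),φ(6)) = (4,8) ∈ E(G2) ✓
  (1,7) → (φ(1),φ(7)) = (7,8) ∈ E(G2) ✓
  (1,9) → (φ(1),φ(9)) = (8,9) ∈ E(G2) ✓
  (1,10) → (φ(1),φ(10)) = (3,8) ∈ E(G2) ✓
  (2,5) → (φ(2),φ(5)) = (0,1) ∈ E(G2) ✓
  (2,8) → (φ(2),φ(8)) = (0,10) ∈ E(G2) ✓
  (2,9) → (φ(2),φ(9)) = (0,9) ∈ E(G2) ✓
  (3,4) → (φ(3),φ(4)) = (2,5) ∈ E(G2) ✓
  (3,6) → (φ(3),φ(6)) = (4,5) ∈ E(G2) ✓
  (3,7) → (φ(3),φ(7)) = (5,7) ∈ E(G2) ✓
  (3,8) → (φ(3),φ(8)) = (5,10) ∈ E(G2) ✓
  (3,11) → (φ(3),φ(11)) = (5,6) ∈ E(G2) ✓
  (4,7) → (φ(4),φ(7)) = (2,7) ∈ E(G2) ✓
  (4,9) → (φ(4),φ(9)) = (2,9) ∈ E(G2) ✓
  (5,9) → (φ(5),φ(9)) = (1,9) ∈ E(G2) ✓
  (6,8) → (φ(6),φ(8)) = (4,10) ∈ E(G2) ✓
  (6,9) → (φ(6),φ(9)) = (4,9) ∈ E(G2) ✓
  (6,10) → (φ(6),φ(10)) = (3,4) ∈ E(G2) ✓
  (6,11) → (φ(6),φ(11)) = (4,6) ∈ E(G2) ✓
  (7,10) → (φ(7),φ(10)) = (3,7) ∈ E(G2) ✓
  (7,11) → (φ(7),φ(11)) = (6,7) ∈ E(G2) ✓
  (8,9) → (φ(8),φ(9)) = (9,10) ∈ E(G2) ✓
  (8,10) → (φ(8),φ(10)) = (3,10) ∈ E(G2) ✓
  (9,11) → (φ(9),φ(11)) = (6,9) ∈ E(G2) ✓
  (10,11) → (φ(10),φ(11)) = (3,6) ∈ E(G2) ✓
All 34 edges of G1 map to edges of G2, and |E(G1)| = |E(G2)| = 34, so φ is a bijection on edges as well as vertices. Hence G1 ≅ G2.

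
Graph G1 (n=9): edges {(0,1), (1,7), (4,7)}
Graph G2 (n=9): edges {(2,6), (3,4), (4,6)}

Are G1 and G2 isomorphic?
Yes, isomorphic

The graphs are isomorphic.
One valid mapping φ: V(G1) → V(G2): 0→3, 1→4, 2→0, 3→7, 4→2, 5→1, 6→8, 7→6, 8→5

Verify φ preserves adjacency — for each edge of G1, its image is an edge of G2:
  (0,1) → (φ(0),φ(1)) = (3,4) ∈ E(G2) ✓
  (1,7) → (φ(1),φ(7)) = (4,6) ∈ E(G2) ✓
  (4,7) → (φ(4),φ(7)) = (2,6) ∈ E(G2) ✓
All 3 edges of G1 map to edges of G2, and |E(G1)| = |E(G2)| = 3, so φ is a bijection on edges as well as vertices. Hence G1 ≅ G2.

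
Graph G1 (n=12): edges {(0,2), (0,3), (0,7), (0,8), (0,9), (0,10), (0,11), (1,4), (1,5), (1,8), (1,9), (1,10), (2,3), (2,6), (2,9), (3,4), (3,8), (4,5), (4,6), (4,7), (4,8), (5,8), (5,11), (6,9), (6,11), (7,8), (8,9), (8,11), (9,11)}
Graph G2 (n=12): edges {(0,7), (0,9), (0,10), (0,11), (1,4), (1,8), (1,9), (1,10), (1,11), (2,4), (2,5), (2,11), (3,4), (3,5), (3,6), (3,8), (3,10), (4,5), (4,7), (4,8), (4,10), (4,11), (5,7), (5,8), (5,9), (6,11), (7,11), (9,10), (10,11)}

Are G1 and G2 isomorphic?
Yes, isomorphic

The graphs are isomorphic.
One valid mapping φ: V(G1) → V(G2): 0→11, 1→3, 2→0, 3→7, 4→5, 5→8, 6→9, 7→2, 8→4, 9→10, 10→6, 11→1

Verify φ preserves adjacency — for each edge of G1, its image is an edge of G2:
  (0,2) → (φ(0),φ(2)) = (0,11) ∈ E(G2) ✓
  (0,3) → (φ(0),φ(3)) = (7,11) ∈ E(G2) ✓
  (0,7) → (φ(0),φ(7)) = (2,11) ∈ E(G2) ✓
  (0,8) → (φ(0),φ(8)) = (4,11) ∈ E(G2) ✓
  (0,9) → (φ(0),φ(9)) = (10,11) ∈ E(G2) ✓
  (0,10) → (φ(0),φ(10)) = (6,11) ∈ E(G2) ✓
  (0,11) → (φ(0),φ(11)) = (1,11) ∈ E(G2) ✓
  (1,4) → (φ(1),φ(4)) = (3,5) ∈ E(G2) ✓
  (1,5) → (φ(1),φ(5)) = (3,8) ∈ E(G2) ✓
  (1,8) → (φ(1),φ(8)) = (3,4) ∈ E(G2) ✓
  (1,9) → (φ(1),φ(9)) = (3,10) ∈ E(G2) ✓
  (1,10) → (φ(1),φ(10)) = (3,6) ∈ E(G2) ✓
  (2,3) → (φ(2),φ(3)) = (0,7) ∈ E(G2) ✓
  (2,6) → (φ(2),φ(6)) = (0,9) ∈ E(G2) ✓
  (2,9) → (φ(2),φ(9)) = (0,10) ∈ E(G2) ✓
  (3,4) → (φ(3),φ(4)) = (5,7) ∈ E(G2) ✓
  (3,8) → (φ(3),φ(8)) = (4,7) ∈ E(G2) ✓
  (4,5) → (φ(4),φ(5)) = (5,8) ∈ E(G2) ✓
  (4,6) → (φ(4),φ(6)) = (5,9) ∈ E(G2) ✓
  (4,7) → (φ(4),φ(7)) = (2,5) ∈ E(G2) ✓
  (4,8) → (φ(4),φ(8)) = (4,5) ∈ E(G2) ✓
  (5,8) → (φ(5),φ(8)) = (4,8) ∈ E(G2) ✓
  (5,11) → (φ(5),φ(11)) = (1,8) ∈ E(G2) ✓
  (6,9) → (φ(6),φ(9)) = (9,10) ∈ E(G2) ✓
  (6,11) → (φ(6),φ(11)) = (1,9) ∈ E(G2) ✓
  (7,8) → (φ(7),φ(8)) = (2,4) ∈ E(G2) ✓
  (8,9) → (φ(8),φ(9)) = (4,10) ∈ E(G2) ✓
  (8,11) → (φ(8),φ(11)) = (1,4) ∈ E(G2) ✓
  (9,11) → (φ(9),φ(11)) = (1,10) ∈ E(G2) ✓
All 29 edges of G1 map to edges of G2, and |E(G1)| = |E(G2)| = 29, so φ is a bijection on edges as well as vertices. Hence G1 ≅ G2.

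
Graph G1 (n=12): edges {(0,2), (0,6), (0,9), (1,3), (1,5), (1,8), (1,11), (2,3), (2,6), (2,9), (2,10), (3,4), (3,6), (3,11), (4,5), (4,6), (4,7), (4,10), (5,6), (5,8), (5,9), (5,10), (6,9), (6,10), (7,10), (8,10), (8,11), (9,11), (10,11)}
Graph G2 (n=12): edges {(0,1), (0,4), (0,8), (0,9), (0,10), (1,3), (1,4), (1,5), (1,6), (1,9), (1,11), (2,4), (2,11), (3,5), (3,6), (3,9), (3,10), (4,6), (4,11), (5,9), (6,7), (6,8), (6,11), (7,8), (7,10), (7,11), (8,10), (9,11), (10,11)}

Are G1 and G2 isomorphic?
Yes, isomorphic

The graphs are isomorphic.
One valid mapping φ: V(G1) → V(G2): 0→5, 1→8, 2→9, 3→0, 4→4, 5→6, 6→1, 7→2, 8→7, 9→3, 10→11, 11→10

Verify φ preserves adjacency — for each edge of G1, its image is an edge of G2:
  (0,2) → (φ(0),φ(2)) = (5,9) ∈ E(G2) ✓
  (0,6) → (φ(0),φ(6)) = (1,5) ∈ E(G2) ✓
  (0,9) → (φ(0),φ(9)) = (3,5) ∈ E(G2) ✓
  (1,3) → (φ(1),φ(3)) = (0,8) ∈ E(G2) ✓
  (1,5) → (φ(1),φ(5)) = (6,8) ∈ E(G2) ✓
  (1,8) → (φ(1),φ(8)) = (7,8) ∈ E(G2) ✓
  (1,11) → (φ(1),φ(11)) = (8,10) ∈ E(G2) ✓
  (2,3) → (φ(2),φ(3)) = (0,9) ∈ E(G2) ✓
  (2,6) → (φ(2),φ(6)) = (1,9) ∈ E(G2) ✓
  (2,9) → (φ(2),φ(9)) = (3,9) ∈ E(G2) ✓
  (2,10) → (φ(2),φ(10)) = (9,11) ∈ E(G2) ✓
  (3,4) → (φ(3),φ(4)) = (0,4) ∈ E(G2) ✓
  (3,6) → (φ(3),φ(6)) = (0,1) ∈ E(G2) ✓
  (3,11) → (φ(3),φ(11)) = (0,10) ∈ E(G2) ✓
  (4,5) → (φ(4),φ(5)) = (4,6) ∈ E(G2) ✓
  (4,6) → (φ(4),φ(6)) = (1,4) ∈ E(G2) ✓
  (4,7) → (φ(4),φ(7)) = (2,4) ∈ E(G2) ✓
  (4,10) → (φ(4),φ(10)) = (4,11) ∈ E(G2) ✓
  (5,6) → (φ(5),φ(6)) = (1,6) ∈ E(G2) ✓
  (5,8) → (φ(5),φ(8)) = (6,7) ∈ E(G2) ✓
  (5,9) → (φ(5),φ(9)) = (3,6) ∈ E(G2) ✓
  (5,10) → (φ(5),φ(10)) = (6,11) ∈ E(G2) ✓
  (6,9) → (φ(6),φ(9)) = (1,3) ∈ E(G2) ✓
  (6,10) → (φ(6),φ(10)) = (1,11) ∈ E(G2) ✓
  (7,10) → (φ(7),φ(10)) = (2,11) ∈ E(G2) ✓
  (8,10) → (φ(8),φ(10)) = (7,11) ∈ E(G2) ✓
  (8,11) → (φ(8),φ(11)) = (7,10) ∈ E(G2) ✓
  (9,11) → (φ(9),φ(11)) = (3,10) ∈ E(G2) ✓
  (10,11) → (φ(10),φ(11)) = (10,11) ∈ E(G2) ✓
All 29 edges of G1 map to edges of G2, and |E(G1)| = |E(G2)| = 29, so φ is a bijection on edges as well as vertices. Hence G1 ≅ G2.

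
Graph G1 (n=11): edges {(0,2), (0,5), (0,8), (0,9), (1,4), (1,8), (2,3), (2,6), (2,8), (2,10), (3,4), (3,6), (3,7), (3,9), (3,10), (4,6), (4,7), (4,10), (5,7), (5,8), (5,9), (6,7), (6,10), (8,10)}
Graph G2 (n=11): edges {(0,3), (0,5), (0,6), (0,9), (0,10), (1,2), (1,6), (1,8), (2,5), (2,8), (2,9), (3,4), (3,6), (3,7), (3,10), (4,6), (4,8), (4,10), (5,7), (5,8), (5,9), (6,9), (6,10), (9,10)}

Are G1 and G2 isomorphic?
Yes, isomorphic

The graphs are isomorphic.
One valid mapping φ: V(G1) → V(G2): 0→2, 1→7, 2→9, 3→6, 4→3, 5→8, 6→10, 7→4, 8→5, 9→1, 10→0

Verify φ preserves adjacency — for each edge of G1, its image is an edge of G2:
  (0,2) → (φ(0),φ(2)) = (2,9) ∈ E(G2) ✓
  (0,5) → (φ(0),φ(5)) = (2,8) ∈ E(G2) ✓
  (0,8) → (φ(0),φ(8)) = (2,5) ∈ E(G2) ✓
  (0,9) → (φ(0),φ(9)) = (1,2) ∈ E(G2) ✓
  (1,4) → (φ(1),φ(4)) = (3,7) ∈ E(G2) ✓
  (1,8) → (φ(1),φ(8)) = (5,7) ∈ E(G2) ✓
  (2,3) → (φ(2),φ(3)) = (6,9) ∈ E(G2) ✓
  (2,6) → (φ(2),φ(6)) = (9,10) ∈ E(G2) ✓
  (2,8) → (φ(2),φ(8)) = (5,9) ∈ E(G2) ✓
  (2,10) → (φ(2),φ(10)) = (0,9) ∈ E(G2) ✓
  (3,4) → (φ(3),φ(4)) = (3,6) ∈ E(G2) ✓
  (3,6) → (φ(3),φ(6)) = (6,10) ∈ E(G2) ✓
  (3,7) → (φ(3),φ(7)) = (4,6) ∈ E(G2) ✓
  (3,9) → (φ(3),φ(9)) = (1,6) ∈ E(G2) ✓
  (3,10) → (φ(3),φ(10)) = (0,6) ∈ E(G2) ✓
  (4,6) → (φ(4),φ(6)) = (3,10) ∈ E(G2) ✓
  (4,7) → (φ(4),φ(7)) = (3,4) ∈ E(G2) ✓
  (4,10) → (φ(4),φ(10)) = (0,3) ∈ E(G2) ✓
  (5,7) → (φ(5),φ(7)) = (4,8) ∈ E(G2) ✓
  (5,8) → (φ(5),φ(8)) = (5,8) ∈ E(G2) ✓
  (5,9) → (φ(5),φ(9)) = (1,8) ∈ E(G2) ✓
  (6,7) → (φ(6),φ(7)) = (4,10) ∈ E(G2) ✓
  (6,10) → (φ(6),φ(10)) = (0,10) ∈ E(G2) ✓
  (8,10) → (φ(8),φ(10)) = (0,5) ∈ E(G2) ✓
All 24 edges of G1 map to edges of G2, and |E(G1)| = |E(G2)| = 24, so φ is a bijection on edges as well as vertices. Hence G1 ≅ G2.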